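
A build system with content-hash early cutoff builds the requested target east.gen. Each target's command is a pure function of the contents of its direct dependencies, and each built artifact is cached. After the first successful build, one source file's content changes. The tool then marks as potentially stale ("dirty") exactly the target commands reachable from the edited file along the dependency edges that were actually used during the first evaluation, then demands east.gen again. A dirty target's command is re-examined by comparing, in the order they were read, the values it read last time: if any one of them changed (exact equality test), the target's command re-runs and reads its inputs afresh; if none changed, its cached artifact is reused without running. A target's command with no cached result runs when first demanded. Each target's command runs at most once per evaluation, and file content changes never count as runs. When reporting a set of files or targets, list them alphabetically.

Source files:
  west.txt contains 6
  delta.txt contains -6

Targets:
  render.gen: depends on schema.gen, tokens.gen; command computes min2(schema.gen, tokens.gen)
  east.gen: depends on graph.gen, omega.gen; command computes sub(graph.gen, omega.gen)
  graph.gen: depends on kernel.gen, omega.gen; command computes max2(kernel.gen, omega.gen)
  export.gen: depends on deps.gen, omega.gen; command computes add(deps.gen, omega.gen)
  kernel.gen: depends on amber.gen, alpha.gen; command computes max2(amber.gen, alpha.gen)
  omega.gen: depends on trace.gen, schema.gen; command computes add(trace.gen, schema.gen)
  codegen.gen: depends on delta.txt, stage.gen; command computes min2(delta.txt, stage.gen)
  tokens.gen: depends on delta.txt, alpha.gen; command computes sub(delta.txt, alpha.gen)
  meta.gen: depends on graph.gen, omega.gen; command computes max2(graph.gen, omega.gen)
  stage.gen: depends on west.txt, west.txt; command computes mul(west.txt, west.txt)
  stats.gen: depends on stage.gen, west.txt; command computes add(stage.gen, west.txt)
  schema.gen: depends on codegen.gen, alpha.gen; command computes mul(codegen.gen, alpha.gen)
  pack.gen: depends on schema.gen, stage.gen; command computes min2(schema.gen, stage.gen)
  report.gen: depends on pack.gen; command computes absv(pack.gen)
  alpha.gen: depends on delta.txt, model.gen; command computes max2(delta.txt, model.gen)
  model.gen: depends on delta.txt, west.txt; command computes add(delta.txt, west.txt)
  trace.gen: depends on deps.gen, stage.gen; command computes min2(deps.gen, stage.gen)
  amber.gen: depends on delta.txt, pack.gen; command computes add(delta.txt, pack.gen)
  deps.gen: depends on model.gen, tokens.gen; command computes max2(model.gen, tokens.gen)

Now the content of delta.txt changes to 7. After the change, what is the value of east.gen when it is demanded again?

New value of east.gen: 0.

First evaluation (everything demanded from the output):
  model.gen = add(-6, 6) = 0
  alpha.gen = max2(-6, 0) = 0
  stage.gen = mul(6, 6) = 36
  codegen.gen = min2(-6, 36) = -6
  schema.gen = mul(-6, 0) = 0
  pack.gen = min2(0, 36) = 0
  amber.gen = add(-6, 0) = -6
  kernel.gen = max2(-6, 0) = 0
  tokens.gen = sub(-6, 0) = -6
  deps.gen = max2(0, -6) = 0
  trace.gen = min2(0, 36) = 0
  omega.gen = add(0, 0) = 0
  graph.gen = max2(0, 0) = 0
  east.gen = sub(0, 0) = 0

Propagation after the edit:
  codegen.gen: runs — delta.txt -6->7; result 7.
  model.gen: runs — delta.txt -6->7; result 13.
  alpha.gen: runs — delta.txt -6->7; model.gen 0->13; result 13.
  schema.gen: runs — codegen.gen -6->7; alpha.gen 0->13; result 91.
  pack.gen: runs — schema.gen 0->91; result 36.
  amber.gen: runs — delta.txt -6->7; pack.gen 0->36; result 43.
  kernel.gen: runs — amber.gen -6->43; alpha.gen 0->13; result 43.
  tokens.gen: runs — delta.txt -6->7; alpha.gen 0->13; result -6 (same value as before).
  deps.gen: runs — model.gen 0->13; result 13.
  trace.gen: runs — deps.gen 0->13; result 13.
  omega.gen: runs — trace.gen 0->13; schema.gen 0->91; result 104.
  graph.gen: runs — kernel.gen 0->43; omega.gen 0->104; result 104.
  east.gen: runs — graph.gen 0->104; omega.gen 0->104; result 0 (same value as before).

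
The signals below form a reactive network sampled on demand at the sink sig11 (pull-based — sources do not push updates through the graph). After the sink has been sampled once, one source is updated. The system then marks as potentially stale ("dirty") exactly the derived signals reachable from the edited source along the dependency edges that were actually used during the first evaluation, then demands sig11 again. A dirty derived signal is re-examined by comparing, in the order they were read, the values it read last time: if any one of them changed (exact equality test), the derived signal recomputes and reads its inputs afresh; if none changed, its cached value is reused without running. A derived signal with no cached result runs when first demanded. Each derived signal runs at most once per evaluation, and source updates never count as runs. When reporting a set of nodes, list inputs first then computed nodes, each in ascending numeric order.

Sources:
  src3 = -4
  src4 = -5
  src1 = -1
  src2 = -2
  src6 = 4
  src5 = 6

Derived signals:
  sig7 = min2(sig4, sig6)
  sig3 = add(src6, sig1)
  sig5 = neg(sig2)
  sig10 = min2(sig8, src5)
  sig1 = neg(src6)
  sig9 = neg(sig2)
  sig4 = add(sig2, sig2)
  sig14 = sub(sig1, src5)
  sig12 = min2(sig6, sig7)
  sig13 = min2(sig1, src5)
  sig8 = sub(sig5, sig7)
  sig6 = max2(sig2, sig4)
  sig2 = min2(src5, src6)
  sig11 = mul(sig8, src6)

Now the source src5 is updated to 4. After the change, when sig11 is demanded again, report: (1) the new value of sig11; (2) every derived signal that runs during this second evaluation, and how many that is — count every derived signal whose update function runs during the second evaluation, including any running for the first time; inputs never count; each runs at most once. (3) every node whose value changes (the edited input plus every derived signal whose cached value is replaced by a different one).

sig11 now evaluates to -48.
Run set: sig2 (1 run).
Changed values: src5.
The important point: sig2 recomputes to an identical value, and the output ends up unchanged.

Initial pass — values computed on the first demand:
  sig2 = min2(6, 4) = 4
  sig4 = add(4, 4) = 8
  sig5 = neg(4) = -4
  sig6 = max2(4, 8) = 8
  sig7 = min2(8, 8) = 8
  sig8 = sub(-4, 8) = -12
  sig11 = mul(-12, 4) = -48

Second demand — change propagation:
  sig2: re-runs because src5 6->4; new result 4 (unchanged).
  sig4: re-examined; everything it read last time is the same (sig2 unchanged, sig2 unchanged) — cache 8 kept, no run.
  sig5: re-examined; everything it read last time is the same (sig2 unchanged) — cache -4 kept, no run.
  sig6: re-examined; everything it read last time is the same (sig2 unchanged, sig4 unchanged) — cache 8 kept, no run.
  sig7: re-examined; everything it read last time is the same (sig4 unchanged, sig6 unchanged) — cache 8 kept, no run.
  sig8: re-examined; everything it read last time is the same (sig5 unchanged, sig7 unchanged) — cache -12 kept, no run.
  sig11: re-examined; everything it read last time is the same (sig8 unchanged, src6 unchanged) — cache -48 kept, no run.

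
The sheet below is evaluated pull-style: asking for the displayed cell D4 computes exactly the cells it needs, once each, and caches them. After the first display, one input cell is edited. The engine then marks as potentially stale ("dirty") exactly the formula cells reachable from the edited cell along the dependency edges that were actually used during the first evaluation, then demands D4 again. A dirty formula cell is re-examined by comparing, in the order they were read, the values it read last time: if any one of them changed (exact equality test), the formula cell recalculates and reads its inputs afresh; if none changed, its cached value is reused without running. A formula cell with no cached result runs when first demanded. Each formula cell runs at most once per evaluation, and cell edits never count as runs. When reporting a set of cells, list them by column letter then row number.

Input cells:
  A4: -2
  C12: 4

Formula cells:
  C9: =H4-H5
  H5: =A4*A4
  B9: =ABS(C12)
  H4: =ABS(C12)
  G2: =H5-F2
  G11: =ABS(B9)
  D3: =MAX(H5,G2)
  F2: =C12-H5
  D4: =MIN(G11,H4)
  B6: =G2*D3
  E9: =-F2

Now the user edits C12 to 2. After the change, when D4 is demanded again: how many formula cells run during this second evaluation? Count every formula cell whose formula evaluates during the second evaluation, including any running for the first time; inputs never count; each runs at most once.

4 formula cells run: B9, D4, G11, H4.

First demand of the output computes:
  B9 = ABS(4) = 4
  G11 = ABS(4) = 4
  H4 = ABS(4) = 4
  D4 = MIN(4, 4) = 4

After the edit, cleaning proceeds:
  B9: a read changed (C12 4->2) — executes, giving 2.
  G11: a read changed (B9 4->2) — executes, giving 2.
  H4: a read changed (C12 4->2) — executes, giving 2.
  D4: a read changed (G11 4->2; H4 4->2) — executes, giving 2.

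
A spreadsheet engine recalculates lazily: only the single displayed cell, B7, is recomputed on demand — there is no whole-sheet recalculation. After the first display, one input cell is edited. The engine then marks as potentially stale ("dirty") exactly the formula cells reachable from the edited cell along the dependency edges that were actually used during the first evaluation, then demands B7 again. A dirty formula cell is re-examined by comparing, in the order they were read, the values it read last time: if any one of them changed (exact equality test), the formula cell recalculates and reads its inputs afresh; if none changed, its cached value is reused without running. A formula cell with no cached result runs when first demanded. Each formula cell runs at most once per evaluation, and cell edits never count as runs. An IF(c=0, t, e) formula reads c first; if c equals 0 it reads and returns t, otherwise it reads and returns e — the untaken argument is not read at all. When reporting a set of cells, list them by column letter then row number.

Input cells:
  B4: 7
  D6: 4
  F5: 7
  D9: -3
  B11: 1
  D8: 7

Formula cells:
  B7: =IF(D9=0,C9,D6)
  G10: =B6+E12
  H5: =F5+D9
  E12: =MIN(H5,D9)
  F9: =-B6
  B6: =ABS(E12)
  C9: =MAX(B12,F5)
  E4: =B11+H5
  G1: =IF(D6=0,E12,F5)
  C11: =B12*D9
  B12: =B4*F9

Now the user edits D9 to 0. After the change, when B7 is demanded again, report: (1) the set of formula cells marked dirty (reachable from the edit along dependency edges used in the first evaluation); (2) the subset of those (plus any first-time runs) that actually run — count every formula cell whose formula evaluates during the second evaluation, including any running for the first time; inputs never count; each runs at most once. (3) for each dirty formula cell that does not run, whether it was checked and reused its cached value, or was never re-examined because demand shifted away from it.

First evaluation (everything demanded from the output):
  B7 = IF(D9=0: D9=-3 -> else branch D6) = 4

Propagation after the edit:
  H5: demanded for the first time — runs, produces 7.
  E12: demanded for the first time — runs, produces 0.
  B6: demanded for the first time — runs, produces 0.
  F9: demanded for the first time — runs, produces 0.
  B12: demanded for the first time — runs, produces 0.
  C9: demanded for the first time — runs, produces 7.
  B7: runs — D9 -3->0; result 7.

Key observation: a condition flipped, so demand reaches new nodes — B6, B12, C9, E12, F9, H5 run for the first time.

Marked dirty: B7.
Formula cells that run: B6, B7, B12, C9, E12, F9, H5 — 7 in total.
Every dirty formula cell ran.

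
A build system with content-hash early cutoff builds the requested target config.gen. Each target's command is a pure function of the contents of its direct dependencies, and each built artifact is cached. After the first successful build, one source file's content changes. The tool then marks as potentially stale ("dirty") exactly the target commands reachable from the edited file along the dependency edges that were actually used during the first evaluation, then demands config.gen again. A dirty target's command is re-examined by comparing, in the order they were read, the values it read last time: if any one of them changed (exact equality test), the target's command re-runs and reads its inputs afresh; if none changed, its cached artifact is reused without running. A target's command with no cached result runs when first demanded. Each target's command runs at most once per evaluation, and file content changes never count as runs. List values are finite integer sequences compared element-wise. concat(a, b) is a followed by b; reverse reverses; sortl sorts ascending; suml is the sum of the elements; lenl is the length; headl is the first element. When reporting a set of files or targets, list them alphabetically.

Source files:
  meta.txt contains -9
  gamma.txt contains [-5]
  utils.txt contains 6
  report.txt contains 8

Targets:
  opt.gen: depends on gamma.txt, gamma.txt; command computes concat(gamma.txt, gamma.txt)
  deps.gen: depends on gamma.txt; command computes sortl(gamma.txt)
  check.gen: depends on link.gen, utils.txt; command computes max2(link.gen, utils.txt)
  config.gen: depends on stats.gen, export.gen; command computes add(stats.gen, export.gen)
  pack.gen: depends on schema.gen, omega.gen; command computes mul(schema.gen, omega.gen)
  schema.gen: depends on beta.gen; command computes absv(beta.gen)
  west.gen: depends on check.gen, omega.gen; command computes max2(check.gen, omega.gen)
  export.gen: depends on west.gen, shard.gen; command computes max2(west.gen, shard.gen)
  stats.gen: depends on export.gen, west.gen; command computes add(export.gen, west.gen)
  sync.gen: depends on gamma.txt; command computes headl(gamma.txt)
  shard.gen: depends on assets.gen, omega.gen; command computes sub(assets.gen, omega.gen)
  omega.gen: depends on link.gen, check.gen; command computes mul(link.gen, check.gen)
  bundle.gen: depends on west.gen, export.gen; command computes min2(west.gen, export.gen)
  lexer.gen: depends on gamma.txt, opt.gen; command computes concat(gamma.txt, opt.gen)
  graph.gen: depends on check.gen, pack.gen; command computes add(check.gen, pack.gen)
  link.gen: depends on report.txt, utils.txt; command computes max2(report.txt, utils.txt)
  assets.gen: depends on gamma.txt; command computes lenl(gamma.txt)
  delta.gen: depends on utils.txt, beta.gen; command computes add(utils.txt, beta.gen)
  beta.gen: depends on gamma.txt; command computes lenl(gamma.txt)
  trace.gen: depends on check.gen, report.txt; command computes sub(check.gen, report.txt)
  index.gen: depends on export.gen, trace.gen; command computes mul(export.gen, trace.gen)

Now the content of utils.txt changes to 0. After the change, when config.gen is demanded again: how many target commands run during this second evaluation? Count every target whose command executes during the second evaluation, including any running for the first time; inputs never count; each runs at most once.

First evaluation (everything demanded from the output):
  assets.gen = lenl([-5]) = 1
  link.gen = max2(8, 6) = 8
  check.gen = max2(8, 6) = 8
  omega.gen = mul(8, 8) = 64
  shard.gen = sub(1, 64) = -63
  west.gen = max2(8, 64) = 64
  export.gen = max2(64, -63) = 64
  stats.gen = add(64, 64) = 128
  config.gen = add(128, 64) = 192

Propagation after the edit:
  link.gen: runs — utils.txt 6->0; result 8 (same value as before).
  check.gen: runs — utils.txt 6->0; result 8 (same value as before).
  omega.gen: checked — values it read are unchanged (link.gen unchanged, check.gen unchanged); reused cached 64 without running.
  shard.gen: checked — values it read are unchanged (assets.gen unchanged, omega.gen unchanged); reused cached -63 without running.
  west.gen: checked — values it read are unchanged (check.gen unchanged, omega.gen unchanged); reused cached 64 without running.
  export.gen: checked — values it read are unchanged (west.gen unchanged, shard.gen unchanged); reused cached 64 without running.
  stats.gen: checked — values it read are unchanged (export.gen unchanged, west.gen unchanged); reused cached 128 without running.
  config.gen: checked — values it read are unchanged (stats.gen unchanged, export.gen unchanged); reused cached 192 without running.

Key observation: the cutoff stops propagation at omega.gen — its inputs' values are unchanged, so it reuses its cache.

Target commands that run: check.gen, link.gen — 2 in total.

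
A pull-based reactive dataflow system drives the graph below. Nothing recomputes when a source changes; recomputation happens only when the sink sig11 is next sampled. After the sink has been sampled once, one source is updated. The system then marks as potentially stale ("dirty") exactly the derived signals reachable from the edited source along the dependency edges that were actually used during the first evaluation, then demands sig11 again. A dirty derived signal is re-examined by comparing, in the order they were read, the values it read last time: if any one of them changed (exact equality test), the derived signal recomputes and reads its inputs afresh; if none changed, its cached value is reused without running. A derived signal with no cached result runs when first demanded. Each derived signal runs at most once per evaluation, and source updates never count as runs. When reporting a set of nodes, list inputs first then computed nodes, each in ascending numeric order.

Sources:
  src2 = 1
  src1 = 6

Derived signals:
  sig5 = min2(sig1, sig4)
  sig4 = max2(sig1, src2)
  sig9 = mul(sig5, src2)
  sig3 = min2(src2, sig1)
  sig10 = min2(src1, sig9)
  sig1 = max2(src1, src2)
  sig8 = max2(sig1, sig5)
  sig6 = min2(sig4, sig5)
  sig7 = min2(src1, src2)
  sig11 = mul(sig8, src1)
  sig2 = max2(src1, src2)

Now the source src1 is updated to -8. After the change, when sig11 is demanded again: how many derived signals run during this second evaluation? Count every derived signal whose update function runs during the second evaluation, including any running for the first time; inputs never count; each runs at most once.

First evaluation (everything demanded from the output):
  sig1 = max2(6, 1) = 6
  sig4 = max2(6, 1) = 6
  sig5 = min2(6, 6) = 6
  sig8 = max2(6, 6) = 6
  sig11 = mul(6, 6) = 36

Propagation after the edit:
  sig1: runs — src1 6->-8; result 1.
  sig4: runs — sig1 6->1; result 1.
  sig5: runs — sig1 6->1; sig4 6->1; result 1.
  sig8: runs — sig1 6->1; sig5 6->1; result 1.
  sig11: runs — sig8 6->1; src1 6->-8; result -8.

Derived signals that run: sig1, sig4, sig5, sig8, sig11 — 5 in total.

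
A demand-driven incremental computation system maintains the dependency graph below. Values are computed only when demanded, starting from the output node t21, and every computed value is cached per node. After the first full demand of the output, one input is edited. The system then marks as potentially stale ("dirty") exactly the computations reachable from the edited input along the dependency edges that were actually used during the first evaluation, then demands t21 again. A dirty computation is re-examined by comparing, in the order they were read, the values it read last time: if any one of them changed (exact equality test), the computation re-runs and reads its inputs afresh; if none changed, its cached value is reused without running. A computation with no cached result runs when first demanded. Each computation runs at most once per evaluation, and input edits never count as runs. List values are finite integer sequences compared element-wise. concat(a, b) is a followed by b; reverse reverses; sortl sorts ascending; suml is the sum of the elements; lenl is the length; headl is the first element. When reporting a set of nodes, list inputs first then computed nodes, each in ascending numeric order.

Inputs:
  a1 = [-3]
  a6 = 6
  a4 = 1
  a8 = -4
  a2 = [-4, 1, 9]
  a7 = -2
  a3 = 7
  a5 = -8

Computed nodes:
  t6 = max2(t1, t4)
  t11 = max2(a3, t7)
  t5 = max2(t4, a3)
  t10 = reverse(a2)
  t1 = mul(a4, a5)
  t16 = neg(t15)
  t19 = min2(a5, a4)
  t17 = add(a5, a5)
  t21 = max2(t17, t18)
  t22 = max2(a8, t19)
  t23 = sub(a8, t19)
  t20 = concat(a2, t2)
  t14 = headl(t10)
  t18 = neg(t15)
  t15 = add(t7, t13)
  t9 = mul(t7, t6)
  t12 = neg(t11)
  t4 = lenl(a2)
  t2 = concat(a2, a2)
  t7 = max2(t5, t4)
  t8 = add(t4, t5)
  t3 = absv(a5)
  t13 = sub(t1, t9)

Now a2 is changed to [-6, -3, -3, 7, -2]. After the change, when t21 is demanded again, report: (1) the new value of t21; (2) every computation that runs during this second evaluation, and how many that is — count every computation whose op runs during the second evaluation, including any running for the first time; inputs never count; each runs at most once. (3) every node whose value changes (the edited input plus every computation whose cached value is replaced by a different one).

New value of t21: 36.
Computations that run: t4, t5, t6, t7, t9, t13, t15, t18, t21 — 9 in total.
Values that change: a2, t4, t6, t9, t13, t15, t18, t21.

First evaluation (everything demanded from the output):
  t1 = mul(1, -8) = -8
  t4 = lenl([-4, 1, 9]) = 3
  t5 = max2(3, 7) = 7
  t6 = max2(-8, 3) = 3
  t7 = max2(7, 3) = 7
  t9 = mul(7, 3) = 21
  t13 = sub(-8, 21) = -29
  t15 = add(7, -29) = -22
  t17 = add(-8, -8) = -16
  t18 = neg(-22) = 22
  t21 = max2(-16, 22) = 22

Propagation after the edit:
  t4: runs — a2 [-4, 1, 9]->[-6, -3, -3, 7, -2]; result 5.
  t5: runs — t4 3->5; result 7 (same value as before).
  t6: runs — t4 3->5; result 5.
  t7: runs — t4 3->5; result 7 (same value as before).
  t9: runs — t6 3->5; result 35.
  t13: runs — t9 21->35; result -43.
  t15: runs — t13 -29->-43; result -36.
  t18: runs — t15 -22->-36; result 36.
  t21: runs — t18 22->36; result 36.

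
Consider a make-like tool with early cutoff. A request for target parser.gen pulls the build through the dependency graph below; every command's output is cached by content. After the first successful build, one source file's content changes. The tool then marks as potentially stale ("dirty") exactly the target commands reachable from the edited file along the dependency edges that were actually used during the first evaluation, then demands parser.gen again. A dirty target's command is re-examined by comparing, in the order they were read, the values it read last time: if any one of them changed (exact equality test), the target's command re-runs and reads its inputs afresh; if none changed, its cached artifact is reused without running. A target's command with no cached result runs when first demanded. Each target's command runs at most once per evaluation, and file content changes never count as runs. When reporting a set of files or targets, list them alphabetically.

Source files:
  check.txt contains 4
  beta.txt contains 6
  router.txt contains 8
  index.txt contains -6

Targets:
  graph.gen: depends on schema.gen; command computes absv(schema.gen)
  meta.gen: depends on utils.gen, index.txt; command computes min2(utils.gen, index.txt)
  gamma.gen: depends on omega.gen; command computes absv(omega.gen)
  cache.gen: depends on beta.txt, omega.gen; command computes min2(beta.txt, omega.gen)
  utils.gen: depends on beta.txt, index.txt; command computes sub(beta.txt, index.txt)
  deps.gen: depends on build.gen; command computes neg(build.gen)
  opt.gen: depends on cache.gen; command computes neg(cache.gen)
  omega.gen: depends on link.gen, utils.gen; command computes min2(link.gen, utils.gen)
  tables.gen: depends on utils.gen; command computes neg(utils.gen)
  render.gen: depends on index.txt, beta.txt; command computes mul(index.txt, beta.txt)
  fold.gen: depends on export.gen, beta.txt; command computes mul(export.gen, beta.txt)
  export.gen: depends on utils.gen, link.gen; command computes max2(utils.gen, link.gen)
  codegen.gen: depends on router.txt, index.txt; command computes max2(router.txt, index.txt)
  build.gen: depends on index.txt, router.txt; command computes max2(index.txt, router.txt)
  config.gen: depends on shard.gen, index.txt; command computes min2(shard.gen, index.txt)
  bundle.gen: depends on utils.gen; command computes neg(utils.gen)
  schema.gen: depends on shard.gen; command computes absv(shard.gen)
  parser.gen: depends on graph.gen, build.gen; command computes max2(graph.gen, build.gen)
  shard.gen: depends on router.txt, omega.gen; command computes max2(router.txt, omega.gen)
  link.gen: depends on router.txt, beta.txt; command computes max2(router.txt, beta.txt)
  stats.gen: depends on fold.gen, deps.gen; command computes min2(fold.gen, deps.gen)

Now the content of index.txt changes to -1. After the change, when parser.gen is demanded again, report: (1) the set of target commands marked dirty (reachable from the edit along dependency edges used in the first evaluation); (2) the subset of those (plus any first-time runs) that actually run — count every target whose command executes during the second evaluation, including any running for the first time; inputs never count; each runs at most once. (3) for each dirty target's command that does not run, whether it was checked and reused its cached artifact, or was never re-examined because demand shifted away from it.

First demand of the output computes:
  build.gen = max2(-6, 8) = 8
  link.gen = max2(8, 6) = 8
  utils.gen = sub(6, -6) = 12
  omega.gen = min2(8, 12) = 8
  shard.gen = max2(8, 8) = 8
  schema.gen = absv(8) = 8
  graph.gen = absv(8) = 8
  parser.gen = max2(8, 8) = 8

After the edit, cleaning proceeds:
  build.gen: a read changed (index.txt -6->-1) — executes, giving 8 — identical to its old value.
  utils.gen: a read changed (index.txt -6->-1) — executes, giving 7.
  omega.gen: a read changed (utils.gen 12->7) — executes, giving 7.
  shard.gen: a read changed (omega.gen 8->7) — executes, giving 8 — identical to its old value.
  schema.gen: dirty, but its reads are unchanged (shard.gen unchanged); cached 8 stands.
  graph.gen: dirty, but its reads are unchanged (schema.gen unchanged); cached 8 stands.
  parser.gen: dirty, but its reads are unchanged (graph.gen unchanged, build.gen unchanged); cached 8 stands.

Note where the cutoff bites: schema.gen is checked, finds nothing changed, and keeps its cache.

The edit dirties: build.gen, graph.gen, omega.gen, parser.gen, schema.gen, shard.gen, utils.gen.
4 target commands run: build.gen, omega.gen, shard.gen, utils.gen.
Cache hits after checking: graph.gen, parser.gen, schema.gen.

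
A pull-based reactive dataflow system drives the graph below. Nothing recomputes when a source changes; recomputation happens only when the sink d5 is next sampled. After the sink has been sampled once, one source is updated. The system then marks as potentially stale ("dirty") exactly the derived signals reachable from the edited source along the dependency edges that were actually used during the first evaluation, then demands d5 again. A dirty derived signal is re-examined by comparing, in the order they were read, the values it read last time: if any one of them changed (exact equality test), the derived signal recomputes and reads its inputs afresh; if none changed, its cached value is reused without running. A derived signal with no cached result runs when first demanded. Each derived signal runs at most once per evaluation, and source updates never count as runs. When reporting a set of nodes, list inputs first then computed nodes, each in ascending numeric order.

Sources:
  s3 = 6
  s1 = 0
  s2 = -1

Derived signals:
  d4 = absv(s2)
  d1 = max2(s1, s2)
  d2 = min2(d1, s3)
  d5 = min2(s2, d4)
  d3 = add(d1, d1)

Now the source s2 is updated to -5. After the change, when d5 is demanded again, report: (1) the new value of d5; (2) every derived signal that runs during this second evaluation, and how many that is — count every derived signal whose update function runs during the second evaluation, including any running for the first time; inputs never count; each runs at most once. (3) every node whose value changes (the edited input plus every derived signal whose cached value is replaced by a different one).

First evaluation (everything demanded from the output):
  d4 = absv(-1) = 1
  d5 = min2(-1, 1) = -1

Propagation after the edit:
  d4: runs — s2 -1->-5; result 5.
  d5: runs — s2 -1->-5; d4 1->5; result -5.

New value of d5: -5.
Derived signals that run: d4, d5 — 2 in total.
Values that change: s2, d4, d5.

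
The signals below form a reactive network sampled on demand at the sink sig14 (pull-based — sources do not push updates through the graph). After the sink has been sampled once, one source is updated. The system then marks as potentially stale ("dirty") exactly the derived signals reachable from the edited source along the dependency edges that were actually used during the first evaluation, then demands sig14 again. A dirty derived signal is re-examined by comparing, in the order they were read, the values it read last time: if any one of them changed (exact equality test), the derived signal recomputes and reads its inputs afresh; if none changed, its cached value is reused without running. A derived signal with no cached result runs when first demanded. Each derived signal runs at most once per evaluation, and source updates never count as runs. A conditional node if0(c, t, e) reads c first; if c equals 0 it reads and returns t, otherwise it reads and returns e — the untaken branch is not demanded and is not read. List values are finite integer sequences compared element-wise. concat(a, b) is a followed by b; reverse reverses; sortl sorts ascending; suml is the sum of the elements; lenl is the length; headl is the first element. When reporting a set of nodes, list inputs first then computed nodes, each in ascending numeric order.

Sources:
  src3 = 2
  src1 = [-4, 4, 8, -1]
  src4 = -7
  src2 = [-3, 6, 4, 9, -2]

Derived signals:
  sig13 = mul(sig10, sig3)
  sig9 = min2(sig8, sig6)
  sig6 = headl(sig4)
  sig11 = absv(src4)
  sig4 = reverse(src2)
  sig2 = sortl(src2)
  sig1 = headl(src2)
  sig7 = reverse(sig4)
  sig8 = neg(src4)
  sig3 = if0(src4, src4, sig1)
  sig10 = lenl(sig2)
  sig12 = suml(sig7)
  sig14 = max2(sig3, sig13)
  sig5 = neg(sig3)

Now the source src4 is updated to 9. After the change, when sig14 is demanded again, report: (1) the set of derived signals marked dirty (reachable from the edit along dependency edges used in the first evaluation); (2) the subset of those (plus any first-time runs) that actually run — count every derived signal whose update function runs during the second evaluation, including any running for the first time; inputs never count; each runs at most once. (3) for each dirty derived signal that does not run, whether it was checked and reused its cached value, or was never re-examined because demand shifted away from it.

Dirty set: sig3, sig13, sig14.
Run set: sig3 (1 run).
Re-examined without running (cache reused): sig13, sig14.
The important point: sig3 recomputes to an identical value, and the output ends up unchanged.

Initial pass — values computed on the first demand:
  sig1 = headl([-3, 6, 4, 9, -2]) = -3
  sig2 = sortl([-3, 6, 4, 9, -2]) = [-3, -2, 4, 6, 9]
  sig3 = if0(src4=-7 -> else branch sig1) = -3
  sig10 = lenl([-3, -2, 4, 6, 9]) = 5
  sig13 = mul(5, -3) = -15
  sig14 = max2(-3, -15) = -3

Second demand — change propagation:
  sig3: re-runs because src4 -7->9; new result -3 (unchanged).
  sig13: re-examined; everything it read last time is the same (sig10 unchanged, sig3 unchanged) — cache -15 kept, no run.
  sig14: re-examined; everything it read last time is the same (sig3 unchanged, sig13 unchanged) — cache -3 kept, no run.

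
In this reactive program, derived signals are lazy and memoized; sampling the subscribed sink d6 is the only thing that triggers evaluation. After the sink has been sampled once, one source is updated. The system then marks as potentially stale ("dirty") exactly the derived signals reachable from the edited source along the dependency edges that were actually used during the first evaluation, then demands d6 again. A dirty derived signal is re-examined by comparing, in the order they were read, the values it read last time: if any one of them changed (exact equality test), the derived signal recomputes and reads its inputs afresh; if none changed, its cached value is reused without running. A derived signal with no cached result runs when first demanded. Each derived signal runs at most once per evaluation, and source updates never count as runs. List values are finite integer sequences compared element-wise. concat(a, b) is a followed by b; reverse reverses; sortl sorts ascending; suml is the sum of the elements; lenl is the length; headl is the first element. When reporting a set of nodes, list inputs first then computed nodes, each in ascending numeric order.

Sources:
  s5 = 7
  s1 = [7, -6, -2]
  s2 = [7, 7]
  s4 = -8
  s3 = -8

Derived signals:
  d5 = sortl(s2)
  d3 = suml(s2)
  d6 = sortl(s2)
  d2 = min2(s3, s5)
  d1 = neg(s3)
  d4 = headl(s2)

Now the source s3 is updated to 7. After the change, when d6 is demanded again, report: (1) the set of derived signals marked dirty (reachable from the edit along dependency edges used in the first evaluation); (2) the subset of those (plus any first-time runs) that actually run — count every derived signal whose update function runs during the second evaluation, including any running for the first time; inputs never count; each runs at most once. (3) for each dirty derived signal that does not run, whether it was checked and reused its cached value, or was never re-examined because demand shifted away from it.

The edit dirties: none.
0 derived signals run: none.
No dirty derived signal escaped a run.
Note the shortcut — s3 feeds only undemanded nodes, so no recomputation happens.

First demand of the output computes:
  d6 = sortl([7, 7]) = [7, 7]

After the edit, cleaning proceeds:
  s3 only reaches undemanded nodes; the second demand re-runs nothing.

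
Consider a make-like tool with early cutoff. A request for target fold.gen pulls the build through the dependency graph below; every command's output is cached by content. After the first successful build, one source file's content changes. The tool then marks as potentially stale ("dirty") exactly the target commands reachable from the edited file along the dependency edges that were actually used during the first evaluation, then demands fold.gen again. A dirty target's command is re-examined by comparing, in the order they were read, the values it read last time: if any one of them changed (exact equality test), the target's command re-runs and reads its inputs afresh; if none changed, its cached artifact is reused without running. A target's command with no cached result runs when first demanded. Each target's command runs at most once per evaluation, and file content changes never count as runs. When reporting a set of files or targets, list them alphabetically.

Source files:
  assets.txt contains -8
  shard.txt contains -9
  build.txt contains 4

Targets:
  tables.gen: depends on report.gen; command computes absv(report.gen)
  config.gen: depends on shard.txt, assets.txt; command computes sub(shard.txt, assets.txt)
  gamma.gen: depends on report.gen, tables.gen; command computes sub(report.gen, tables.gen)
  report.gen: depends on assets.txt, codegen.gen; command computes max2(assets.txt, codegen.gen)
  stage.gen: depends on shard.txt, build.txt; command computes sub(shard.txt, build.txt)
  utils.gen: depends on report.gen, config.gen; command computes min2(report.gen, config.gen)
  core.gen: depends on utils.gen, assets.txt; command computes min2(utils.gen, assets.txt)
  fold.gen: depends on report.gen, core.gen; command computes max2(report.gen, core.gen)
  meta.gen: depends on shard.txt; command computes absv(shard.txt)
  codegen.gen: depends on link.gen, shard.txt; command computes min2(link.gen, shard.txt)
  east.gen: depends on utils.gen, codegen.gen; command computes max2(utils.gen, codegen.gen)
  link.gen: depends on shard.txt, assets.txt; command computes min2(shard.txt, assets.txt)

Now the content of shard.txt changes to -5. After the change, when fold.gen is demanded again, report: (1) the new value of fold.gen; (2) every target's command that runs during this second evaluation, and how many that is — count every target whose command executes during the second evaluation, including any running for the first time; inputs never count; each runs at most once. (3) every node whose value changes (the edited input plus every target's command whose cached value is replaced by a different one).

First demand of the output computes:
  config.gen = sub(-9, -8) = -1
  link.gen = min2(-9, -8) = -9
  codegen.gen = min2(-9, -9) = -9
  report.gen = max2(-8, -9) = -8
  utils.gen = min2(-8, -1) = -8
  core.gen = min2(-8, -8) = -8
  fold.gen = max2(-8, -8) = -8

After the edit, cleaning proceeds:
  config.gen: a read changed (shard.txt -9->-5) — executes, giving 3.
  link.gen: a read changed (shard.txt -9->-5) — executes, giving -8.
  codegen.gen: a read changed (link.gen -9->-8; shard.txt -9->-5) — executes, giving -8.
  report.gen: a read changed (codegen.gen -9->-8) — executes, giving -8 — identical to its old value.
  utils.gen: a read changed (config.gen -1->3) — executes, giving -8 — identical to its old value.
  core.gen: dirty, but its reads are unchanged (utils.gen unchanged, assets.txt unchanged); cached -8 stands.
  fold.gen: dirty, but its reads are unchanged (report.gen unchanged, core.gen unchanged); cached -8 stands.

Note where the cutoff bites: core.gen is checked, finds nothing changed, and keeps its cache.

Demanding fold.gen again yields -8.
5 target commands run: codegen.gen, config.gen, link.gen, report.gen, utils.gen.
The nodes whose values change: codegen.gen, config.gen, link.gen, shard.txt.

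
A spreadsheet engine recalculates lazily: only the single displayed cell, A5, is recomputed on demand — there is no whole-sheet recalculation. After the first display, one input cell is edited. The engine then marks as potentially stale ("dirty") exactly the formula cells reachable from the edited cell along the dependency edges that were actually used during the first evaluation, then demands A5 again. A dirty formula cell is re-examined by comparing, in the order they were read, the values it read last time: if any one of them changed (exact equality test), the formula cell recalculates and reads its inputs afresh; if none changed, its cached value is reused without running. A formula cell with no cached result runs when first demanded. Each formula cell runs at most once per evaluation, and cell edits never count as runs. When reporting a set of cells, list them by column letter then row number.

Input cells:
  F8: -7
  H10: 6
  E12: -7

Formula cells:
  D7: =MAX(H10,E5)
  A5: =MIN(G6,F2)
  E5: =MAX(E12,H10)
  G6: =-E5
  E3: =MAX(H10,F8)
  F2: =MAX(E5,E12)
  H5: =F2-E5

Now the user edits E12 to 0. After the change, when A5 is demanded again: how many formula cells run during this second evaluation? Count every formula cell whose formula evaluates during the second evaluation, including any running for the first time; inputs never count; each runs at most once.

First evaluation (everything demanded from the output):
  E5 = MAX(-7, 6) = 6
  F2 = MAX(6, -7) = 6
  G6 = -(6) = -6
  A5 = MIN(-6, 6) = -6

Propagation after the edit:
  E5: runs — E12 -7->0; result 6 (same value as before).
  F2: runs — E12 -7->0; result 6 (same value as before).
  G6: checked — values it read are unchanged (E5 unchanged); reused cached -6 without running.
  A5: checked — values it read are unchanged (G6 unchanged, F2 unchanged); reused cached -6 without running.

Key observation: the cutoff stops propagation at G6 — its inputs' values are unchanged, so it reuses its cache.

Formula cells that run: E5, F2 — 2 in total.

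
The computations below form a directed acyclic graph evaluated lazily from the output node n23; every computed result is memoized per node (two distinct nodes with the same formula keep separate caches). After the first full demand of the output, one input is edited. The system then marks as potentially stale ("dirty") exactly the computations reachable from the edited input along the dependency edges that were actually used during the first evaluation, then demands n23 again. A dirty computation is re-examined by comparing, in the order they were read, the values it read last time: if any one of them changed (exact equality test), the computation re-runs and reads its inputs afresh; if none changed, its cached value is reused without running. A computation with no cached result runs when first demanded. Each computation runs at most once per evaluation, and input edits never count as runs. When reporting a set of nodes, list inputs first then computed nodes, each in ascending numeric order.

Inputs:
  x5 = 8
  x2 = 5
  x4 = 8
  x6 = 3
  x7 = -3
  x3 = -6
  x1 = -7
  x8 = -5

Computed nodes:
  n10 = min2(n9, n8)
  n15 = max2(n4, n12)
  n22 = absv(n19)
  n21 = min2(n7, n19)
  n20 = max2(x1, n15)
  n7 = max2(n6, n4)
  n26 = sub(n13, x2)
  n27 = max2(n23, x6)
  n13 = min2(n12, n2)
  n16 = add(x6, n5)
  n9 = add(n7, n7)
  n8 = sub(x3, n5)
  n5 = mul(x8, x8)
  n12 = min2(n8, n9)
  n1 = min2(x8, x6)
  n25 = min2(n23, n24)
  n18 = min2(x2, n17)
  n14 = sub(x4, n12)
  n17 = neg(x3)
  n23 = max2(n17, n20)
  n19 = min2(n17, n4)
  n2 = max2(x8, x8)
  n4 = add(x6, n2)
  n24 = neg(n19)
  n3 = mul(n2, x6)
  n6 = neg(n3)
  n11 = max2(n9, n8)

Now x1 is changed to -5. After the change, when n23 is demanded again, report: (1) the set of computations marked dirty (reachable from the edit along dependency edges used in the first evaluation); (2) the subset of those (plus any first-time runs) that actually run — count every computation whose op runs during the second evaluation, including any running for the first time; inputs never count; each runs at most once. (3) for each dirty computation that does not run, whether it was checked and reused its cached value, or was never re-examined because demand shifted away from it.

The edit dirties: n20, n23.
1 computations run: n20.
Cache hits after checking: n23.
Note the absorption at n20: it re-runs yet its value is the same, leaving the output's value untouched.

First demand of the output computes:
  n2 = max2(-5, -5) = -5
  n3 = mul(-5, 3) = -15
  n4 = add(3, -5) = -2
  n5 = mul(-5, -5) = 25
  n6 = neg(-15) = 15
  n7 = max2(15, -2) = 15
  n8 = sub(-6, 25) = -31
  n9 = add(15, 15) = 30
  n12 = min2(-31, 30) = -31
  n15 = max2(-2, -31) = -2
  n17 = neg(-6) = 6
  n20 = max2(-7, -2) = -2
  n23 = max2(6, -2) = 6

After the edit, cleaning proceeds:
  n20: a read changed (x1 -7->-5) — executes, giving -2 — identical to its old value.
  n23: dirty, but its reads are unchanged (n17 unchanged, n20 unchanged); cached 6 stands.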